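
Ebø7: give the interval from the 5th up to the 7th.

The chord tones of Ebø are Eb, Gb, Bbb, Db.
So we need the interval from Bbb up to Db.
From Bbb to Db is 4 semitones, exactly the major third.

major third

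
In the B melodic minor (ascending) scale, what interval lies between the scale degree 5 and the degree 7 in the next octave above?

The scale runs B C♯ D E F♯ G♯ A♯.
Scale degree 5 = F♯; 7th degree (up an octave) = A♯.
From F♯ to A♯ is 16 semitones, exactly the major tenth.

major tenth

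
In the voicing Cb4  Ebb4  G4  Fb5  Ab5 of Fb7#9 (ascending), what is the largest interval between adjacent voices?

Adjacent intervals: Cb4→Ebb4 = minor third; Ebb4→G4 = augmented third; G4→Fb5 = diminished seventh; Fb5→Ab5 = major third.
The largest is G4 to Fb5, a diminished seventh (9 semitones).

diminished seventh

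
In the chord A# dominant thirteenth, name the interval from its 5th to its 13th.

The chord tones of A#13 (A# dominant thirteenth) are A#–C##–E#–G#–B#–F##.
The 5th is E# and the 13th is F##.
Counting 9 letters and 14 half steps from E# gives a major ninth.

M9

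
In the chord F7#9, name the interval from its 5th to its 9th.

Spelling the chord: F A C Eb G#.
So we need the interval from C up to G#.
C up to G# is 8 semitones, a half step wider than a perfect fifth, so the interval is augmented.

augmented fifth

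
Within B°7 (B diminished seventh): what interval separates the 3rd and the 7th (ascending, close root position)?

diminished fifth

Spelling the chord: B D F A♭.
That puts D below A♭.
5 letter names make it a fifth; at 6 semitones (a half step narrower than perfect) the quality is diminished.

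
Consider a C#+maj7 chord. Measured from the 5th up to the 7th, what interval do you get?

minor third

The chord tones of C#+maj7 are C#–E#–G##–B#.
That puts G## below B#.
G## up to B# is 3 semitones, a half step narrower than a major third, so the interval is minor.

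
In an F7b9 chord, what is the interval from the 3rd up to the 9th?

diminished 7th

Spelling the chord: F A C E♭ G♭.
So we need the interval from A up to G♭.
From A to G♭: 9 semitones over a seventh = diminished.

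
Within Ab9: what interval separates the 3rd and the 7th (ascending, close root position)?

diminished fifth

Spelling the chord: Ab-C-Eb-Gb-Bb.
3rd = C; 7th = Gb.
From C to Gb: 6 semitones over a fifth = diminished.
This 3–7 tritone is the characteristic tension at the heart of the dominant sound.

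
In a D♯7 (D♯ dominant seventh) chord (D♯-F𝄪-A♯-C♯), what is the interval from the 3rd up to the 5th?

minor 3rd

The 3rd is F𝄪 and the 5th is A♯.
From F𝄪 to A♯: 3 semitones over a third = minor.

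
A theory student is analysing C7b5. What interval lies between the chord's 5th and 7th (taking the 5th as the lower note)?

M3

Spelling the chord: C-E-Gb-Bb.
So we need the interval from Gb up to Bb.
Counting 3 letters and 4 half steps from Gb gives a major third.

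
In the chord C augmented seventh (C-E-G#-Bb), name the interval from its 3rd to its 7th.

diminished fifth

3rd = E; 7th = Bb.
From E to Bb: 6 semitones over a fifth = diminished.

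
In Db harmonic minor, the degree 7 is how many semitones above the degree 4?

6

The scale is Db Eb Fb Gb Ab Bbb C.
Gb up to C is an augmented fourth — 6 semitones.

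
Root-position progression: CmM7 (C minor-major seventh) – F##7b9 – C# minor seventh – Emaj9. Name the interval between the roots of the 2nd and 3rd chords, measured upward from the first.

The roots are F## and C#.
From F## to C#: 6 semitones over a fifth = diminished.

diminished fifth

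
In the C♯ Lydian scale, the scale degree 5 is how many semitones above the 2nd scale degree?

The scale is C♯ D♯ E♯ F𝄪 G♯ A♯ B♯.
D♯ up to G♯ is a perfect fourth — 5 semitones.

5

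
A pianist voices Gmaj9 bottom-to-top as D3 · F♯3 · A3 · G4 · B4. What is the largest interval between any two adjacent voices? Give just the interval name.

Adjacent intervals: D3→F♯3 = major third; F♯3→A3 = minor third; A3→G4 = minor seventh; G4→B4 = major third.
The largest is A3 to G4, a minor seventh (10 semitones).

minor seventh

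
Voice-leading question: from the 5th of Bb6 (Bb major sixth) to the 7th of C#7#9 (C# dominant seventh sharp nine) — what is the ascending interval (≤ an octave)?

augmented fourth

The 5th of Bb6 (Bb major sixth) is F; the 7th of C#7#9 (C# dominant seventh sharp nine) is B.
From F to B: 6 semitones over a fourth = augmented.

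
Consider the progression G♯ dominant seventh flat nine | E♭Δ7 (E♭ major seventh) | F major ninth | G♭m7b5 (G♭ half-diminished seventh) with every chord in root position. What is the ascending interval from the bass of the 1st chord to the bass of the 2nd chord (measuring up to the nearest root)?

diminished sixth

The roots are G♯ and E♭.
6 letter names make it a sixth; at 7 semitones (a whole step narrower than major) the quality is diminished.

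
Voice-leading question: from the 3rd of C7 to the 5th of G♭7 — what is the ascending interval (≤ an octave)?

diminished 7th

The 3rd of C7 is E; the 5th of G♭7 is D♭.
From E to D♭: 9 semitones over a seventh = diminished.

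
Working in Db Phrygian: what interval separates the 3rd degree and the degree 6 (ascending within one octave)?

perfect fourth

Db phrygian: Db Ebb Fb Gb Ab Bbb Cb.
The 3rd degree is Fb and the degree 6 is Bbb.
Counting 4 letters and 5 half steps from Fb gives a perfect fourth.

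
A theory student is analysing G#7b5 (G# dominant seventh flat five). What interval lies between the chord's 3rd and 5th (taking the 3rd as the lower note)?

G#7b5: G# B# D F#.
3rd = B#; 5th = D.
From B# to D: 2 semitones over a third = diminished.

diminished third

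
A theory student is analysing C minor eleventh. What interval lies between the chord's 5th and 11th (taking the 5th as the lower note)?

minor seventh

C minor eleventh: C, Eb, G, Bb, D, F.
So we need the interval from G up to F.
From G to F: 10 semitones over a seventh = minor.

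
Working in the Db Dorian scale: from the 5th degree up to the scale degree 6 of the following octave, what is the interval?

major ninth

The scale runs Db Eb Fb Gb Ab Bb Cb.
That puts Ab below Bb.
From Ab to Bb is 14 semitones, exactly the major ninth.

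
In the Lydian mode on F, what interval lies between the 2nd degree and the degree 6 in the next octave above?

Spelling the Lydian mode on F: F G A B C D E.
The 2nd degree is G and the 6th scale degree (up an octave) is D.
Counting 12 letters and 19 half steps from G gives a perfect twelfth.

P12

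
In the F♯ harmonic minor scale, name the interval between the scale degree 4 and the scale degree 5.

major second

Spelling the F♯ harmonic minor scale: F♯ G♯ A B C♯ D E♯.
So we need the interval from B up to C♯.
From B to C♯ is 2 semitones, exactly the major second.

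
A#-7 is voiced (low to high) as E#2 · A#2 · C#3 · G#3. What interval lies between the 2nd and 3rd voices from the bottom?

Those voices are A#2 and C#3.
A# up to C# is 3 semitones, a half step narrower than a major third, so the interval is minor.

minor third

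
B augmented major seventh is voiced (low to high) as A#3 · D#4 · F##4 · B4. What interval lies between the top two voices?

Those voices are F##4 and B4.
From F## to B: 4 semitones over a fourth = diminished.

diminished fourth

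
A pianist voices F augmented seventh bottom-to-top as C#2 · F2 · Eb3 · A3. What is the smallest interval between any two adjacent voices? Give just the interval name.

Adjacent intervals: C#2→F2 = diminished fourth; F2→Eb3 = minor seventh; Eb3→A3 = augmented fourth.
The smallest is C#2 to F2, a diminished fourth (4 semitones).

diminished 4th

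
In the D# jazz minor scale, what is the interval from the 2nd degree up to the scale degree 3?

minor second

The scale runs D# E# F# G# A# B# C##.
That puts E# below F#.
E# up to F# is 1 semitone, a half step narrower than a major second, so the interval is minor.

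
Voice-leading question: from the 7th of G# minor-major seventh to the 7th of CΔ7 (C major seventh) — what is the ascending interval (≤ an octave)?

G# minor-major seventh has F## as its 7th, and CΔ7 (C major seventh) has B as its 7th.
F## up to B is 4 semitones, a half step narrower than a perfect fourth, so the interval is diminished.

diminished fourth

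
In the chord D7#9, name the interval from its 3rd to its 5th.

minor third

Spelling the chord: D F# A C E#.
The 3rd is F# and the 5th is A.
F# up to A is 3 semitones, a half step narrower than a major third, so the interval is minor.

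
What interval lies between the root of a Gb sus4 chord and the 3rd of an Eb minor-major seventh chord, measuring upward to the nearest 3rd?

perfect unison

The root of Gb sus4 is Gb; the 3rd of Eb minor-major seventh is Gb.
Counting 1 letters and 0 half steps from Gb gives a perfect unison.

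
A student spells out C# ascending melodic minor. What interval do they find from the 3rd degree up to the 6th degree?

C# melodic minor: C# D# E F# G# A# B#.
That puts E below A#.
From E to A#: 6 semitones over a fourth = augmented.

augmented fourth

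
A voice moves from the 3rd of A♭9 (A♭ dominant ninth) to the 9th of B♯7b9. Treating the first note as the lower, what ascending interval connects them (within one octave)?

The 3rd of A♭9 (A♭ dominant ninth) is C; the 9th of B♯7b9 is C♯.
1 letter names make it a unison; at 1 semitone (a half step wider than perfect) the quality is augmented.

augmented unison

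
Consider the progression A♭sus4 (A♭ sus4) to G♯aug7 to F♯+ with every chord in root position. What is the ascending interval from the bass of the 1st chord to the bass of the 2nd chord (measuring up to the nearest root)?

The roots are A♭ and G♯.
From A♭ to G♯: 12 semitones over a seventh = augmented.

augmented seventh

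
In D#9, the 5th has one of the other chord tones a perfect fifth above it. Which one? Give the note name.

D# dominant ninth is spelled D#, F##, A#, C#, E#.
The 5th is A#. A perfect fifth above A# is E#.
E# is the chord's 9th.

E#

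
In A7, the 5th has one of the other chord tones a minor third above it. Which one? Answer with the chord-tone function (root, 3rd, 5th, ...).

The chord tones of A7 are A–C♯–E–G.
The 5th is E. A minor third above E is G.
G is the chord's 7th.

7th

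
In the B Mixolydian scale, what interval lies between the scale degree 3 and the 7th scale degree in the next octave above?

diminished twelfth

B mixolydian: B C♯ D♯ E F♯ G♯ A.
So we need the interval from D♯ up to A.
D♯ up to A is 18 semitones, a half step narrower than a perfect twelfth, so the interval is diminished.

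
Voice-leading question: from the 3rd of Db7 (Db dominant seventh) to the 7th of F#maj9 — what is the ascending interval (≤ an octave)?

augmented seventh

Db7 (Db dominant seventh) has F as its 3rd, and F#maj9 has E# as its 7th.
F up to E# is 12 semitones, a half step wider than a major seventh, so the interval is augmented.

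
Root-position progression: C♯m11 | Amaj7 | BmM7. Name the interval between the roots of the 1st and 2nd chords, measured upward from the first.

The roots are C♯ and A.
From C♯ to A: 8 semitones over a sixth = minor.

minor sixth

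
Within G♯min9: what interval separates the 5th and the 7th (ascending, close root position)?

minor third

Spelling the chord: G♯, B, D♯, F♯, A♯.
5th = D♯; 7th = F♯.
D♯ up to F♯ is 3 semitones, a half step narrower than a major third, so the interval is minor.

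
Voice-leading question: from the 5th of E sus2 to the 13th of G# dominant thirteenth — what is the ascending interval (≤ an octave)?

The 5th of E sus2 is B; the 13th of G# dominant thirteenth is E#.
From B to E#: 6 semitones over a fourth = augmented.

A4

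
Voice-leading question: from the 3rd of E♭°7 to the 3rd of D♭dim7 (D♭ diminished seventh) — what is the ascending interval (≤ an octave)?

m7

E♭°7 has G♭ as its 3rd, and D♭dim7 (D♭ diminished seventh) has F♭ as its 3rd.
From G♭ to F♭: 10 semitones over a seventh = minor.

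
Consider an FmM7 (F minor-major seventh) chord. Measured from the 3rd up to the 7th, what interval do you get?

Fm(maj7): F-Ab-C-E.
That puts Ab below E.
From Ab to E: 8 semitones over a fifth = augmented.

augmented fifth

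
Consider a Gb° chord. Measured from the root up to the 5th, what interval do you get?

Gbdim (Gb diminished) is spelled Gb-Bbb-Dbb.
That puts Gb below Dbb.
From Gb to Dbb: 6 semitones over a fifth = diminished.

diminished 5th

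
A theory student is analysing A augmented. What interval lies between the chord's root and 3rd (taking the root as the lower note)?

major 3rd

A+ is spelled A C♯ E♯.
Root = A; 3rd = C♯.
Counting 3 letters and 4 half steps from A gives a major third.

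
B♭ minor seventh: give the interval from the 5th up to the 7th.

minor 3rd

The chord tones of B♭m7 are B♭–D♭–F–A♭.
That puts F below A♭.
3 letter names make it a third; at 3 semitones (a half step narrower than major) the quality is minor.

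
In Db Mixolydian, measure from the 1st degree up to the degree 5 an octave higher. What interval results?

Db mixolydian: Db Eb F Gb Ab Bb Cb.
The 1st degree is Db and the 5th scale degree (up an octave) is Ab.
Counting 12 letters and 19 half steps from Db gives a perfect twelfth.

perfect twelfth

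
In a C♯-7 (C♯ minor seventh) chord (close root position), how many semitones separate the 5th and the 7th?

3

The chord tones of C♯-7 (C♯ minor seventh) are C♯–E–G♯–B.
G♯ to B is a minor third: 3 semitones.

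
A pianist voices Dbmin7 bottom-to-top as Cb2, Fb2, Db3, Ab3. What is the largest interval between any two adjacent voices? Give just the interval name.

Adjacent intervals: Cb2→Fb2 = perfect fourth; Fb2→Db3 = major sixth; Db3→Ab3 = perfect fifth.
The largest is Fb2 to Db3, a major sixth (9 semitones).

major sixth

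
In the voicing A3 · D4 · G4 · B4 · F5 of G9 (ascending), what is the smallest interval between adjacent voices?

major third

Adjacent intervals: A3→D4 = perfect fourth; D4→G4 = perfect fourth; G4→B4 = major third; B4→F5 = diminished fifth.
The smallest is G4 to B4, a major third (4 semitones).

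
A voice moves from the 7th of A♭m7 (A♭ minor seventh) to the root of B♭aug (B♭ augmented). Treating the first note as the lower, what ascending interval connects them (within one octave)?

major 3rd

The 7th of A♭m7 (A♭ minor seventh) is G♭; the root of B♭aug (B♭ augmented) is B♭.
From G♭ to B♭ is 4 semitones, exactly the major third.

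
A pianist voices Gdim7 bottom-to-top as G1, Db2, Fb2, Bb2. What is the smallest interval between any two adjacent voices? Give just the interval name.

minor 3rd

Adjacent intervals: G1→Db2 = diminished fifth; Db2→Fb2 = minor third; Fb2→Bb2 = augmented fourth.
The smallest is Db2 to Fb2, a minor third (3 semitones).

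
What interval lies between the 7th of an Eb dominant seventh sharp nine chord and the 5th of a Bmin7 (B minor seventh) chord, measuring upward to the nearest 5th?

Eb dominant seventh sharp nine has Db as its 7th, and Bmin7 (B minor seventh) has F# as its 5th.
3 letter names make it a third; at 5 semitones (a half step wider than major) the quality is augmented.

augmented third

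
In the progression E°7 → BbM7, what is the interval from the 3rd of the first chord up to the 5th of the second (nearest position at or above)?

minor 7th

The 3rd of E°7 is G; the 5th of BbM7 is F.
From G to F: 10 semitones over a seventh = minor.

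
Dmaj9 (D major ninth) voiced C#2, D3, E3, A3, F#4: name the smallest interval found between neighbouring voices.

Adjacent intervals: C#2→D3 = minor ninth; D3→E3 = major second; E3→A3 = perfect fourth; A3→F#4 = major sixth.
The smallest is D3 to E3, a major second (2 semitones).

major second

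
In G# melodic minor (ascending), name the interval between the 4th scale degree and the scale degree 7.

augmented fourth

G# melodic minor: G# A# B C# D# E# F##.
The 4th scale degree is C# and the 7th scale degree is F##.
From C# to F##: 6 semitones over a fourth = augmented.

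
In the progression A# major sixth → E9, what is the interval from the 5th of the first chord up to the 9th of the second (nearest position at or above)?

minor 2nd

The 5th of A# major sixth is E#; the 9th of E9 is F#.
2 letter names make it a second; at 1 semitone (a half step narrower than major) the quality is minor.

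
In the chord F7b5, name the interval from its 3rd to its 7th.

diminished fifth

F7b5 (F dominant seventh flat five): F, A, Cb, Eb.
3rd = A; 7th = Eb.
A up to Eb is 6 semitones, a half step narrower than a perfect fifth, so the interval is diminished.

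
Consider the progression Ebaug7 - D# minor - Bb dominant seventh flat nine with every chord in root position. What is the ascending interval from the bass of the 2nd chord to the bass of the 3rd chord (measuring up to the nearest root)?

diminished sixth

The roots are D# and Bb.
6 letter names make it a sixth; at 7 semitones (a whole step narrower than major) the quality is diminished.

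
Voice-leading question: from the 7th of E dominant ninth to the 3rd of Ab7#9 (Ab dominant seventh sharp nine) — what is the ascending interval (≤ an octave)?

m7

E dominant ninth has D as its 7th, and Ab7#9 (Ab dominant seventh sharp nine) has C as its 3rd.
7 letter names make it a seventh; at 10 semitones (a half step narrower than major) the quality is minor.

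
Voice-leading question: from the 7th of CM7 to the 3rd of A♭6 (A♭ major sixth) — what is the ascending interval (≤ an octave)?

minor second

CM7 has B as its 7th, and A♭6 (A♭ major sixth) has C as its 3rd.
From B to C: 1 semitone over a second = minor.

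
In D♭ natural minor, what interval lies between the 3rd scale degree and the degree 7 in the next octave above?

perfect twelfth

The scale runs D♭ E♭ F♭ G♭ A♭ B𝄫 C♭.
The 3rd scale degree is F♭ and the degree 7 (up an octave) is C♭.
F♭ up to C♭ spans 12 letter names and 19 semitones — a perfect twelfth.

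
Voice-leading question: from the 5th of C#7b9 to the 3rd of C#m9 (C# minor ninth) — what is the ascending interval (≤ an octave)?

minor 6th

The 5th of C#7b9 is G#; the 3rd of C#m9 (C# minor ninth) is E.
From G# to E: 8 semitones over a sixth = minor.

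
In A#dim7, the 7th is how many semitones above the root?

9

Spelling the chord: A#–C#–E–G.
A# to G is a diminished seventh: 9 semitones.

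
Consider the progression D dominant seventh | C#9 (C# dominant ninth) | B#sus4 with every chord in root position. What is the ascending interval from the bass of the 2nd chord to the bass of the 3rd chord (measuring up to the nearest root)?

major seventh

The roots are C# and B#.
C# up to B# spans 7 letter names and 11 semitones — a major seventh.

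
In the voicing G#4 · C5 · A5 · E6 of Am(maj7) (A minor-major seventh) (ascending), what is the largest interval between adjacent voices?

Adjacent intervals: G#4→C5 = diminished fourth; C5→A5 = major sixth; A5→E6 = perfect fifth.
The largest is C5 to A5, a major sixth (9 semitones).

major sixth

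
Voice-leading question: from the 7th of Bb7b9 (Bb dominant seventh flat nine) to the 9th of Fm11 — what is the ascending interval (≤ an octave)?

The 7th of Bb7b9 (Bb dominant seventh flat nine) is Ab; the 9th of Fm11 is G.
From Ab to G is 11 semitones, exactly the major seventh.

major 7th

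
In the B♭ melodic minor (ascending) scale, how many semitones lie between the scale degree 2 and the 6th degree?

The scale is B♭ C D♭ E♭ F G A.
C up to G is a perfect fifth — 7 semitones.

7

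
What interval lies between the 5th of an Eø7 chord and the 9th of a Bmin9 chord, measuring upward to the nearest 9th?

augmented second

The 5th of Eø7 is Bb; the 9th of Bmin9 is C#.
From Bb to C#: 3 semitones over a second = augmented.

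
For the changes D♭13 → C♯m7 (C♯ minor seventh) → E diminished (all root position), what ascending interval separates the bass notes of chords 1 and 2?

augmented 7th

The roots are D♭ and C♯.
D♭ up to C♯ is 12 semitones, a half step wider than a major seventh, so the interval is augmented.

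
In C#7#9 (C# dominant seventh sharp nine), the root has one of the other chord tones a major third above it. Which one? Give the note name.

E#

C#7#9 is spelled C#–E#–G#–B–D##.
The root is C#. A major third above C# is E#.
E# is the chord's 3rd.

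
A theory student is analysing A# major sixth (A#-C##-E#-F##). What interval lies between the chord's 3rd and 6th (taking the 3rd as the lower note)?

3rd = C##; 6th = F##.
Counting 4 letters and 5 half steps from C## gives a perfect fourth.

perfect fourth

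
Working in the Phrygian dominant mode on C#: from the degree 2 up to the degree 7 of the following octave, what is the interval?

major 13th

C# phrygian dominant: C# D E# F# G# A B.
The degree 2 is D and the 7th scale degree (up an octave) is B.
Counting 13 letters and 21 half steps from D gives a major thirteenth.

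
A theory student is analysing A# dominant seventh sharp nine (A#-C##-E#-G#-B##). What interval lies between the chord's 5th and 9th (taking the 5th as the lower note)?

A5

5th = E#; 9th = B##.
E# up to B## is 8 semitones, a half step wider than a perfect fifth, so the interval is augmented.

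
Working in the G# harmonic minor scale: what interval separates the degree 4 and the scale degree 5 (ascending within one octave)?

major second

The scale runs G# A# B C# D# E F##.
Degree 4 = C#; 5th degree = D#.
From C# to D# is 2 semitones, exactly the major second.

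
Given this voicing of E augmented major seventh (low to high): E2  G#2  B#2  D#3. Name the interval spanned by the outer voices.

The outer voices are E2 and D#3.
Counting 7 letters and 11 half steps from E gives a major seventh.

M7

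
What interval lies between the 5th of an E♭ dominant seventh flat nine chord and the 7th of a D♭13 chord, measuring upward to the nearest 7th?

minor second

E♭ dominant seventh flat nine has B♭ as its 5th, and D♭13 has C♭ as its 7th.
B♭ up to C♭ is 1 semitone, a half step narrower than a major second, so the interval is minor.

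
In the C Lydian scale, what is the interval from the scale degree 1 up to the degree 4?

C lydian: C D E F♯ G A B.
So we need the interval from C up to F♯.
4 letter names make it a fourth; at 6 semitones (a half step wider than perfect) the quality is augmented.

A4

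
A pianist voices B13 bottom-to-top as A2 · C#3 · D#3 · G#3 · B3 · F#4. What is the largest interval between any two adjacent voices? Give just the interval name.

Adjacent intervals: A2→C#3 = major third; C#3→D#3 = major second; D#3→G#3 = perfect fourth; G#3→B3 = minor third; B3→F#4 = perfect fifth.
The largest is B3 to F#4, a perfect fifth (7 semitones).

perfect fifth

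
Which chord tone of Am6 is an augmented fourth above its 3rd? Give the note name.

The chord tones of Amin6 are A, C, E, F#.
The 3rd is C. An augmented fourth above C is F#.
F# is the chord's 6th.

F#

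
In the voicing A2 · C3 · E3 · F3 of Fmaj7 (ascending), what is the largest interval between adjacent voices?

Adjacent intervals: A2→C3 = minor third; C3→E3 = major third; E3→F3 = minor second.
The largest is C3 to E3, a major third (4 semitones).

major 3rd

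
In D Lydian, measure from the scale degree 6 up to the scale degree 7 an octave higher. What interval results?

Spelling D Lydian: D E F# G# A B C#.
So we need the interval from B up to C#.
B up to C# spans 9 letter names and 14 semitones — a major ninth.

major 9th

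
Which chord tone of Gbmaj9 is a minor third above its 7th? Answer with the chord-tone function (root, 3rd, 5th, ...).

The chord tones of Gbmaj9 are Gb Bb Db F Ab.
The 7th is F. A minor third above F is Ab.
Ab is the chord's 9th.

9th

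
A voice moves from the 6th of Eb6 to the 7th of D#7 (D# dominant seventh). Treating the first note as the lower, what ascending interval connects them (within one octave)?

The 6th of Eb6 is C; the 7th of D#7 (D# dominant seventh) is C#.
C up to C# is 1 semitone, a half step wider than a perfect unison, so the interval is augmented.

augmented unison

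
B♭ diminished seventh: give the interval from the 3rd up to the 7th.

diminished fifth

The chord tones of B♭ diminished seventh are B♭–D♭–F♭–A𝄫.
That puts D♭ below A𝄫.
5 letter names make it a fifth; at 6 semitones (a half step narrower than perfect) the quality is diminished.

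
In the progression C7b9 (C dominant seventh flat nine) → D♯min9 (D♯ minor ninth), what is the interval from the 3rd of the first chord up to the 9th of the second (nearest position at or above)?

augmented unison

The 3rd of C7b9 (C dominant seventh flat nine) is E; the 9th of D♯min9 (D♯ minor ninth) is E♯.
E up to E♯ is 1 semitone, a half step wider than a perfect unison, so the interval is augmented.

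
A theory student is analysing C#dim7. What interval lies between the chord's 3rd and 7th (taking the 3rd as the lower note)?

diminished fifth

Spelling the chord: C#–E–G–Bb.
The 3rd is E and the 7th is Bb.
From E to Bb: 6 semitones over a fifth = diminished.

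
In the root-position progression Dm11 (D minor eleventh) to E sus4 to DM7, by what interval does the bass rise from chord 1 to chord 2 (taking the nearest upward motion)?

The roots are D and E.
D up to E spans 2 letter names and 2 semitones — a major second.

M2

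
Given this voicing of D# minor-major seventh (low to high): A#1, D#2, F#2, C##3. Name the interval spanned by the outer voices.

major tenth

The outer voices are A#1 and C##3.
From A# to C## is 16 semitones, exactly the major tenth.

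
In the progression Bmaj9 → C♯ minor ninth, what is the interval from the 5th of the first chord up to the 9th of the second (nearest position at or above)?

The 5th of Bmaj9 is F♯; the 9th of C♯ minor ninth is D♯.
F♯ up to D♯ spans 6 letter names and 9 semitones — a major sixth.

major sixth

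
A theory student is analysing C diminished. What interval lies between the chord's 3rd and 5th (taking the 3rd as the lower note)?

Spelling the chord: C, Eb, Gb.
The 3rd is Eb and the 5th is Gb.
Eb up to Gb is 3 semitones, a half step narrower than a major third, so the interval is minor.

minor third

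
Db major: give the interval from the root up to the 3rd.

Dbmaj is spelled Db F Ab.
That puts Db below F.
Counting 3 letters and 4 half steps from Db gives a major third.

M3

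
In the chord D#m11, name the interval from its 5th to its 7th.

minor third

The chord tones of D# minor eleventh are D#–F#–A#–C#–E#–G#.
The 5th is A# and the 7th is C#.
A# up to C# is 3 semitones, a half step narrower than a major third, so the interval is minor.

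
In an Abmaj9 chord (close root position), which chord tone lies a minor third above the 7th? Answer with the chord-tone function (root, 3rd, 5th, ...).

Abmaj9 (Ab major ninth): Ab C Eb G Bb.
The 7th is G. A minor third above G is Bb.
Bb is the chord's 9th.

9th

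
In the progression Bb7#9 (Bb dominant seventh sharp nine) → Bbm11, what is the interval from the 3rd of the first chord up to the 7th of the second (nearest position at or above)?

diminished fifth

The 3rd of Bb7#9 (Bb dominant seventh sharp nine) is D; the 7th of Bbm11 is Ab.
5 letter names make it a fifth; at 6 semitones (a half step narrower than perfect) the quality is diminished.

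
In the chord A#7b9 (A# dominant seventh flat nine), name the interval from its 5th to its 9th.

Spelling the chord: A# C## E# G# B.
That puts E# below B.
E# up to B is 6 semitones, a half step narrower than a perfect fifth, so the interval is diminished.

diminished 5th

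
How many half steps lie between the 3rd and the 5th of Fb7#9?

Fb dominant seventh sharp nine is spelled Fb, Ab, Cb, Ebb, G.
Ab to Cb is a minor third: 3 semitones.

3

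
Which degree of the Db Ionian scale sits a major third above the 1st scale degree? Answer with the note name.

The scale is Db Eb F Gb Ab Bb C.
The 1st scale degree is Db; a major third above that is F — scale degree 3.

F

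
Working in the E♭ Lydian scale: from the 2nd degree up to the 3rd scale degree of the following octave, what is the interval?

E♭ lydian: E♭ F G A B♭ C D.
2nd degree = F; 3rd degree (up an octave) = G.
F up to G spans 9 letter names and 14 semitones — a major ninth.

major ninth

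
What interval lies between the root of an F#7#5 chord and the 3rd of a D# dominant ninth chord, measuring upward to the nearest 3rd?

A1

F#7#5 has F# as its root, and D# dominant ninth has F## as its 3rd.
1 letter names make it a unison; at 1 semitone (a half step wider than perfect) the quality is augmented.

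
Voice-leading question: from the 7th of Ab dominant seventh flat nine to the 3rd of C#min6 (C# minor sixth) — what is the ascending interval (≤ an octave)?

Ab dominant seventh flat nine has Gb as its 7th, and C#min6 (C# minor sixth) has E as its 3rd.
From Gb to E: 10 semitones over a sixth = augmented.

augmented 6th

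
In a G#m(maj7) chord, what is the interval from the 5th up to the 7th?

M3

The chord tones of G# minor-major seventh are G#-B-D#-F##.
So we need the interval from D# up to F##.
D# up to F## spans 3 letter names and 4 semitones — a major third.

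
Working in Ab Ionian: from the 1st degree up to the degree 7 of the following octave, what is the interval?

Spelling Ab Ionian: Ab Bb C Db Eb F G.
1st degree = Ab; 7th degree (up an octave) = G.
Counting 14 letters and 23 half steps from Ab gives a major fourteenth.

major 14th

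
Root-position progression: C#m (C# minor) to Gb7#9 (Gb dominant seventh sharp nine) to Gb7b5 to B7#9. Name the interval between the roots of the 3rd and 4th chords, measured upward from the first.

augmented third

The roots are Gb and B.
Gb up to B is 5 semitones, a half step wider than a major third, so the interval is augmented.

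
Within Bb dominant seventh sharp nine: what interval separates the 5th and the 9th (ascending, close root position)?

A5

Bb7#9 is spelled Bb D F Ab C#.
So we need the interval from F up to C#.
5 letter names make it a fifth; at 8 semitones (a half step wider than perfect) the quality is augmented.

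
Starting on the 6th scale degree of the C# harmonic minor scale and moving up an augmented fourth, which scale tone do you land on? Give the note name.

D#

The scale is C# D# E F# G# A B#.
The 6th scale degree is A; an augmented fourth above that is D# — scale degree 2.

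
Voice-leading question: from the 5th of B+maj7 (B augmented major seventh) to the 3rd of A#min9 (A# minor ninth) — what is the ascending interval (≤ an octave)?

The 5th of B+maj7 (B augmented major seventh) is F##; the 3rd of A#min9 (A# minor ninth) is C#.
5 letter names make it a fifth; at 6 semitones (a half step narrower than perfect) the quality is diminished.

d5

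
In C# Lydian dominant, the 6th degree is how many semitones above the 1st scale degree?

The scale is C# D# E# F## G# A# B.
C# up to A# is a major sixth — 9 semitones.

9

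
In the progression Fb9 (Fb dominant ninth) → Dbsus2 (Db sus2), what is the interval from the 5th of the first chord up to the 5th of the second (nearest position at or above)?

Fb9 (Fb dominant ninth) has Cb as its 5th, and Dbsus2 (Db sus2) has Ab as its 5th.
Counting 6 letters and 9 half steps from Cb gives a major sixth.

major sixth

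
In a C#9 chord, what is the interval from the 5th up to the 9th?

P5

Spelling the chord: C#, E#, G#, B, D#.
5th = G#; 9th = D#.
G# up to D# spans 5 letter names and 7 semitones — a perfect fifth.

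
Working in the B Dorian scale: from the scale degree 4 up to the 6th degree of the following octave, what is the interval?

M10

Spelling the B Dorian scale: B C# D E F# G# A.
The scale degree 4 is E and the 6th scale degree (up an octave) is G#.
From E to G# is 16 semitones, exactly the major tenth.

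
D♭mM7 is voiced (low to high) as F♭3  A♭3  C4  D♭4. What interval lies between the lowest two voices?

major third

Those voices are F♭3 and A♭3.
From F♭ to A♭ is 4 semitones, exactly the major third.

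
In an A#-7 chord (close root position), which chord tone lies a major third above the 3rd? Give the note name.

E#

A#min7: A#-C#-E#-G#.
The 3rd is C#. A major third above C# is E#.
E# is the chord's 5th.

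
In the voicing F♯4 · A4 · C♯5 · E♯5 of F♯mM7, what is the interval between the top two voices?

major 3rd

Those voices are C♯5 and E♯5.
From C♯ to E♯ is 4 semitones, exactly the major third.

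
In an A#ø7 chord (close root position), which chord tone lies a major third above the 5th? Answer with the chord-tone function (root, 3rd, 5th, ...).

7th

A# half-diminished seventh: A# C# E G#.
The 5th is E. A major third above E is G#.
G# is the chord's 7th.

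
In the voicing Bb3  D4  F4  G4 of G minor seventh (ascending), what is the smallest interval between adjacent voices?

Adjacent intervals: Bb3→D4 = major third; D4→F4 = minor third; F4→G4 = major second.
The smallest is F4 to G4, a major second (2 semitones).

major second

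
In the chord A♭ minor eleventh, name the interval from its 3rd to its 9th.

A♭m11: A♭, C♭, E♭, G♭, B♭, D♭.
The 3rd is C♭ and the 9th is B♭.
Counting 7 letters and 11 half steps from C♭ gives a major seventh.

major seventh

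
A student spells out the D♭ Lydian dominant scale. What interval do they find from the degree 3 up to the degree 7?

diminished fifth

D♭ lydian dominant: D♭ E♭ F G A♭ B♭ C♭.
So we need the interval from F up to C♭.
From F to C♭: 6 semitones over a fifth = diminished.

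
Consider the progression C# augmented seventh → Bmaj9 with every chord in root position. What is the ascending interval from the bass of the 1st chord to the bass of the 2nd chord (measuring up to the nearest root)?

The roots are C# and B.
From C# to B: 10 semitones over a seventh = minor.

minor 7th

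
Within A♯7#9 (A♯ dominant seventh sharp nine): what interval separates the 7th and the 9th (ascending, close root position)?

A♯7#9 (A♯ dominant seventh sharp nine) is spelled A♯, C𝄪, E♯, G♯, B𝄪.
7th = G♯; 9th = B𝄪.
G♯ up to B𝄪 is 5 semitones, a half step wider than a major third, so the interval is augmented.

augmented 3rd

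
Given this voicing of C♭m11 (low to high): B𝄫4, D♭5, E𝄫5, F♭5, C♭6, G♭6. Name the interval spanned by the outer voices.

The outer voices are B𝄫4 and G♭6.
B𝄫 up to G♭ spans 13 letter names and 21 semitones — a major thirteenth.

major thirteenth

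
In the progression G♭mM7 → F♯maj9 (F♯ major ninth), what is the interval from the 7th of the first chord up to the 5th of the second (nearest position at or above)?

The 7th of G♭mM7 is F; the 5th of F♯maj9 (F♯ major ninth) is C♯.
F up to C♯ is 8 semitones, a half step wider than a perfect fifth, so the interval is augmented.

augmented fifth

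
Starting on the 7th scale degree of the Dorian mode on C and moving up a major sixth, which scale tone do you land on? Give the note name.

G

The scale is C D Eb F G A Bb.
The 7th scale degree is Bb; a major sixth above that is G — scale degree 5.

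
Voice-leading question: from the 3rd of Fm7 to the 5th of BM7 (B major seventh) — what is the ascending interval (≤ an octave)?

The 3rd of Fm7 is Ab; the 5th of BM7 (B major seventh) is F#.
Ab up to F# is 10 semitones, a half step wider than a major sixth, so the interval is augmented.

augmented sixth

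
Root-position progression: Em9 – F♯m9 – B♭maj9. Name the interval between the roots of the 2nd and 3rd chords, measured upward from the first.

diminished 4th

The roots are F♯ and B♭.
4 letter names make it a fourth; at 4 semitones (a half step narrower than perfect) the quality is diminished.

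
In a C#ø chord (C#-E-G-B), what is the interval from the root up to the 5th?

So we need the interval from C# up to G.
5 letter names make it a fifth; at 6 semitones (a half step narrower than perfect) the quality is diminished.

diminished fifth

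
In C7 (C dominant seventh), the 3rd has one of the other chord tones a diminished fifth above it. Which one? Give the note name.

The chord tones of C7 (C dominant seventh) are C E G B♭.
The 3rd is E. A diminished fifth above E is B♭.
B♭ is the chord's 7th.

Bb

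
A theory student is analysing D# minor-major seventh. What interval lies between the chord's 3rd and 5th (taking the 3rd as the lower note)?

Spelling the chord: D#–F#–A#–C##.
That puts F# below A#.
From F# to A# is 4 semitones, exactly the major third.

major third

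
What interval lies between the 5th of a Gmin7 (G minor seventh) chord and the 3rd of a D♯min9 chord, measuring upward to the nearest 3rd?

major third

Gmin7 (G minor seventh) has D as its 5th, and D♯min9 has F♯ as its 3rd.
D up to F♯ spans 3 letter names and 4 semitones — a major third.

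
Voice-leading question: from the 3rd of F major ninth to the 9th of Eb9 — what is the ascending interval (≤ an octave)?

m6

The 3rd of F major ninth is A; the 9th of Eb9 is F.
From A to F: 8 semitones over a sixth = minor.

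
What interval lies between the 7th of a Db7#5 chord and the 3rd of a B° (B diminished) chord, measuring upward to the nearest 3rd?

The 7th of Db7#5 is Cb; the 3rd of B° (B diminished) is D.
From Cb to D: 3 semitones over a second = augmented.

augmented second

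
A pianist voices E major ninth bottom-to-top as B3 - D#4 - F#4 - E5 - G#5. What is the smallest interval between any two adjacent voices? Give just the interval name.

minor 3rd

Adjacent intervals: B3→D#4 = major third; D#4→F#4 = minor third; F#4→E5 = minor seventh; E5→G#5 = major third.
The smallest is D#4 to F#4, a minor third (3 semitones).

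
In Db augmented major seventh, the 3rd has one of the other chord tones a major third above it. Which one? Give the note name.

The chord tones of Db+maj7 are Db, F, A, C.
The 3rd is F. A major third above F is A.
A is the chord's 5th.

A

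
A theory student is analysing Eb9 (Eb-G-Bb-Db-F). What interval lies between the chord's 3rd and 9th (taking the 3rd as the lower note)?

minor seventh

The 3rd is G and the 9th is F.
From G to F: 10 semitones over a seventh = minor.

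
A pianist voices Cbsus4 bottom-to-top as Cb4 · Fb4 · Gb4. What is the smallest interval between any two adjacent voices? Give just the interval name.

Adjacent intervals: Cb4→Fb4 = perfect fourth; Fb4→Gb4 = major second.
The smallest is Fb4 to Gb4, a major second (2 semitones).

major second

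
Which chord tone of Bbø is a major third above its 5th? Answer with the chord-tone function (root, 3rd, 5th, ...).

7th

Bb half-diminished seventh is spelled Bb-Db-Fb-Ab.
The 5th is Fb. A major third above Fb is Ab.
Ab is the chord's 7th.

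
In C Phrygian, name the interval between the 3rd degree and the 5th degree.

major 3rd

Spelling C Phrygian: C D♭ E♭ F G A♭ B♭.
So we need the interval from E♭ up to G.
Counting 3 letters and 4 half steps from E♭ gives a major third.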